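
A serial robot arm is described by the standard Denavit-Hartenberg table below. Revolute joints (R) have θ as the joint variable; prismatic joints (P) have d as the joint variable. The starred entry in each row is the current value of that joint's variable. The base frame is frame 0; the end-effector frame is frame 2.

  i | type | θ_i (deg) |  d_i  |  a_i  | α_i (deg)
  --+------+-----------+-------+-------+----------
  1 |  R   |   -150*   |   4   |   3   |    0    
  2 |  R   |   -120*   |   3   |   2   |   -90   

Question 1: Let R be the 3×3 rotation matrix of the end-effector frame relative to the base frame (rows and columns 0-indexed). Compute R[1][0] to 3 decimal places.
1.000

End-effector x-axis (col 0 of R) = (-0.0000,1.0000,0.0000)
R[1][0] = 1.0000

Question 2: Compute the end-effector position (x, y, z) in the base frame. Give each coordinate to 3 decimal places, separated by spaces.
after link 1: o_1 = (-2.5981, -1.5000, 4.0000)
after link 2: o_2 = (-2.5981, 0.5000, 7.0000)

-2.598 0.500 7.000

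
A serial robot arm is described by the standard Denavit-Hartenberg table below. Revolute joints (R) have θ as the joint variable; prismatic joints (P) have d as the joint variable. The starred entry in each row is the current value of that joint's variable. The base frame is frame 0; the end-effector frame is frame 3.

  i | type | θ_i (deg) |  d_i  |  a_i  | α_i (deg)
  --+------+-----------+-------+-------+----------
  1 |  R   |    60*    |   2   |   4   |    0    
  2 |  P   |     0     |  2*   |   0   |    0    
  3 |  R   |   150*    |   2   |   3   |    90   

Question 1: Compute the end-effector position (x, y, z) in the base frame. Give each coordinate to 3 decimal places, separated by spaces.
after link 1: o_1 = (2.0000, 3.4641, 2.0000)
after link 2: o_2 = (2.0000, 3.4641, 4.0000)
after link 3: o_3 = (-0.5981, 1.9641, 6.0000)

-0.598 1.964 6.000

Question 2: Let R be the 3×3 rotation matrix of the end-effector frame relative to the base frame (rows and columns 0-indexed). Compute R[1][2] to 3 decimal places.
End-effector z-axis (col 2 of R) = (-0.5000,0.8660,0.0000)
R[1][2] = 0.8660

0.866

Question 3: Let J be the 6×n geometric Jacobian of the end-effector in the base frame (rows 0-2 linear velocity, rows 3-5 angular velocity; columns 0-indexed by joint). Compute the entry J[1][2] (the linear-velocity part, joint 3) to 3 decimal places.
-2.598

axis z_2 = (0.0000,0.0000,1.0000); lever o_n−o_2 = (-2.5981,-1.5000,2.0000)
cross product → J_v[:, 2] = (1.5000,-2.5981,0.0000)
J_ω[:, 2] = z_2
entry J[1][2] = -2.5981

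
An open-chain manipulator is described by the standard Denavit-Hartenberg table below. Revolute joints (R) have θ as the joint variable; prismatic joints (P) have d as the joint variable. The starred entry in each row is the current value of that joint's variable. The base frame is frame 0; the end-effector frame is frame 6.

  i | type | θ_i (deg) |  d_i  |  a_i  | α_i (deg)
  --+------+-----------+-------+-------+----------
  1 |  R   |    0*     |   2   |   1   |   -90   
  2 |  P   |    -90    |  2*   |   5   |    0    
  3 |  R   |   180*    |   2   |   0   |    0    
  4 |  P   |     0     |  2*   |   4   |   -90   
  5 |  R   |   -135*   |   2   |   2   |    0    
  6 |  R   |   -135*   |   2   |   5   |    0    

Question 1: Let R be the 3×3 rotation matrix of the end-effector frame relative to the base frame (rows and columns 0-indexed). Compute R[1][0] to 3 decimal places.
-1.000

End-effector x-axis (col 0 of R) = (-0.0000,-1.0000,0.0000)
R[1][0] = -1.0000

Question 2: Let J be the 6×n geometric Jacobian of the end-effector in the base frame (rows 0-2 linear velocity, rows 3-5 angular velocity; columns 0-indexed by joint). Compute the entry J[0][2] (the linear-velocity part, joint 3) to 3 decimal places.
-2.586

axis z_2 = (0.0000,1.0000,0.0000); lever o_n−o_2 = (-4.0000,0.4142,-2.5858)
cross product → J_v[:, 2] = (-2.5858,-0.0000,4.0000)
J_ω[:, 2] = z_2
entry J[0][2] = -2.5858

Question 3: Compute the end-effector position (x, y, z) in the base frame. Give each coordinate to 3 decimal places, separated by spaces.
-3.000 2.414 4.414

after link 1: o_1 = (1.0000, 0.0000, 2.0000)
after link 2: o_2 = (1.0000, 2.0000, 7.0000)
after link 3: o_3 = (1.0000, 4.0000, 7.0000)
after link 4: o_4 = (1.0000, 6.0000, 3.0000)
after link 5: o_5 = (-1.0000, 7.4142, 4.4142)
after link 6: o_6 = (-3.0000, 2.4142, 4.4142)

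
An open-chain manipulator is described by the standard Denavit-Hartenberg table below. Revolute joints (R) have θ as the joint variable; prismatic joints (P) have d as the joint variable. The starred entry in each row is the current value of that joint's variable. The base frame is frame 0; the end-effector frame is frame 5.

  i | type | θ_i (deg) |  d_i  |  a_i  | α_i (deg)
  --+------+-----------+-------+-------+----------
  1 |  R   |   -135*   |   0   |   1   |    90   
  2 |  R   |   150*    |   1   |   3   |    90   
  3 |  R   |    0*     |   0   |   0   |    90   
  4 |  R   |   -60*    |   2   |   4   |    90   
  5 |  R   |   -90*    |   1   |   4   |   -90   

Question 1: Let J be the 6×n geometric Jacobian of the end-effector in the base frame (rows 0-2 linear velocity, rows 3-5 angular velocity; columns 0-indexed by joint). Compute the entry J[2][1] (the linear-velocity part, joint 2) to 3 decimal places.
-5.562

axis z_1 = (-0.7071,0.7071,0.0000); lever o_n−o_1 = (1.8117,6.0544,-1.3660)
cross product → J_v[:, 1] = (-0.9659,-0.9659,-5.5622)
J_ω[:, 1] = z_1
entry J[2][1] = -5.5622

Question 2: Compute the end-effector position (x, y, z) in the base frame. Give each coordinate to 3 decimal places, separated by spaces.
after link 1: o_1 = (-0.7071, -0.7071, 0.0000)
after link 2: o_2 = (0.4229, 1.8371, 1.5000)
after link 3: o_3 = (0.4229, 1.8371, 1.5000)
after link 4: o_4 = (4.2866, 2.8724, -0.5000)
after link 5: o_5 = (1.1046, 5.3473, -1.3660)

1.105 5.347 -1.366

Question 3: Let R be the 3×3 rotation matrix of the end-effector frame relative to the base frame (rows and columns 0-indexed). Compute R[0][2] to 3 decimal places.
0.612

End-effector z-axis (col 2 of R) = (0.6124,0.6124,-0.5000)
R[0][2] = 0.6124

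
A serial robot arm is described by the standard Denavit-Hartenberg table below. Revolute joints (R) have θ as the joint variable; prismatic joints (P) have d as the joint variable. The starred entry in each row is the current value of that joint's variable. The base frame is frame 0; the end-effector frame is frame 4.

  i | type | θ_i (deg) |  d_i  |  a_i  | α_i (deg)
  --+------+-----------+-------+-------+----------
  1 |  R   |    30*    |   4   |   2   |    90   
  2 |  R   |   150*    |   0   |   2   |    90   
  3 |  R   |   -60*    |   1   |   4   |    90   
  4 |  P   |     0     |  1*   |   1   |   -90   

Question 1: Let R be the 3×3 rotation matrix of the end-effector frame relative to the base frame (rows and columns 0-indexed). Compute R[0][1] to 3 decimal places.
End-effector y-axis (col 1 of R) = (-0.3995,-0.8080,0.4330)
R[0][1] = -0.3995

-0.400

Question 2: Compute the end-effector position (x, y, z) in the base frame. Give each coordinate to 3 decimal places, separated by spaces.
-2.975 3.859 6.683

after link 1: o_1 = (1.7321, 1.0000, 4.0000)
after link 2: o_2 = (0.2321, 0.1340, 5.0000)
after link 3: o_3 = (-2.5670, 2.5179, 6.8660)
after link 4: o_4 = (-2.9755, 3.8595, 6.6830)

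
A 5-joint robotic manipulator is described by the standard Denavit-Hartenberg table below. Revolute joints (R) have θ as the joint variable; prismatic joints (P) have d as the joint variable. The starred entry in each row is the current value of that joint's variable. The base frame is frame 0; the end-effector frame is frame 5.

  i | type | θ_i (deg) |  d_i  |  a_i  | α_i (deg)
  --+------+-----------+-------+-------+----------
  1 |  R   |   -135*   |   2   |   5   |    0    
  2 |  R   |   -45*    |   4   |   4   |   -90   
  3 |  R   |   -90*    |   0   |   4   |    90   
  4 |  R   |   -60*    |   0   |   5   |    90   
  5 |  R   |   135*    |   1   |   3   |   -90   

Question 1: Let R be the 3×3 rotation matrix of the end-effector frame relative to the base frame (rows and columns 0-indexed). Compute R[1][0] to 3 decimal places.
End-effector x-axis (col 0 of R) = (0.7071,-0.6124,-0.3536)
R[1][0] = -0.6124

-0.612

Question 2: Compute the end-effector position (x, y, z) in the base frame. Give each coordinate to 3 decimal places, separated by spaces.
-5.414 -0.543 10.573

after link 1: o_1 = (-3.5355, -3.5355, 2.0000)
after link 2: o_2 = (-7.5355, -3.5355, 6.0000)
after link 3: o_3 = (-7.5355, -3.5355, 10.0000)
after link 4: o_4 = (-7.5355, 0.7946, 12.5000)
after link 5: o_5 = (-5.4142, -0.5425, 10.5733)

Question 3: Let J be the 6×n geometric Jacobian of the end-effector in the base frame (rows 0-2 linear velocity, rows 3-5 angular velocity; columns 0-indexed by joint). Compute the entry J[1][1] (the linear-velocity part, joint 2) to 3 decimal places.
-1.879

axis z_1 = (0.0000,0.0000,1.0000); lever o_n−o_1 = (-1.8787,2.9930,8.5733)
cross product → J_v[:, 1] = (-2.9930,-1.8787,0.0000)
J_ω[:, 1] = z_1
entry J[1][1] = -1.8787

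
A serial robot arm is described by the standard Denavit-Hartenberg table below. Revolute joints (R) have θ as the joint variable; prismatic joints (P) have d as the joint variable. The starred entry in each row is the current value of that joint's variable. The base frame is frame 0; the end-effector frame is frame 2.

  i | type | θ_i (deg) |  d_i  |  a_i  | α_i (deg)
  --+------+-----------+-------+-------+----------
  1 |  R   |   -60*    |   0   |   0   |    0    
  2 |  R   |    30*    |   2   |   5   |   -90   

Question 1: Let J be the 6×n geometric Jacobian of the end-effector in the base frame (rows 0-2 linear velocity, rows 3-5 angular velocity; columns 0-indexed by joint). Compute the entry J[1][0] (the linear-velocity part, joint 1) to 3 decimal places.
axis z_0 = ẑ; lever o_n−o_0 = (4.3301,-2.5000,2.0000)
cross product → J_v[:, 0] = (2.5000,4.3301,-0.0000)
J_ω[:, 0] = z_0
entry J[1][0] = 4.3301

4.330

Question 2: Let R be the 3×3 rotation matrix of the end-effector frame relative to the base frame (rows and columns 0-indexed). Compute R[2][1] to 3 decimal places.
-1.000

End-effector y-axis (col 1 of R) = (0.0000,0.0000,-1.0000)
R[2][1] = -1.0000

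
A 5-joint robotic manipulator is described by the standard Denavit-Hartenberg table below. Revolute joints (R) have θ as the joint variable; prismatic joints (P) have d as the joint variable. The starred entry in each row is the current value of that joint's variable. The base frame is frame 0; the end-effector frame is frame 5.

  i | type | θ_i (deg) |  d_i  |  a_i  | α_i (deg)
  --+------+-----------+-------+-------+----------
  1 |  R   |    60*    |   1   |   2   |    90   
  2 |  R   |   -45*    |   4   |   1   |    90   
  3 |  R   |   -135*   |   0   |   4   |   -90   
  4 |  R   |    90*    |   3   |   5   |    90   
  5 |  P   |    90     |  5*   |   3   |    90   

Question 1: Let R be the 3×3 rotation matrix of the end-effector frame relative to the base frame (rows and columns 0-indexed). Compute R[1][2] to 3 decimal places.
0.612

End-effector z-axis (col 2 of R) = (0.3536,0.6124,0.7071)
R[1][2] = 0.6124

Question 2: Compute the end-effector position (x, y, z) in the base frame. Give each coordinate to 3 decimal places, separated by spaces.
-3.350 7.411 5.328

after link 1: o_1 = (1.0000, 1.7321, 1.0000)
after link 2: o_2 = (4.8177, 0.3444, 0.2929)
after link 3: o_3 = (1.3682, 0.0266, 2.2929)
after link 4: o_4 = (2.0488, 5.4481, 4.3284)
after link 5: o_5 = (-3.3502, 7.4105, 5.3284)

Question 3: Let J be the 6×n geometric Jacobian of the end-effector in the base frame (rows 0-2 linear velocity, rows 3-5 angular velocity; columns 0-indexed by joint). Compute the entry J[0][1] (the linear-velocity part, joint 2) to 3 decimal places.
axis z_1 = (0.8660,-0.5000,0.0000); lever o_n−o_1 = (-4.3502,5.6785,4.3284)
cross product → J_v[:, 1] = (-2.1642,-3.7485,2.7426)
J_ω[:, 1] = z_1
entry J[0][1] = -2.1642

-2.164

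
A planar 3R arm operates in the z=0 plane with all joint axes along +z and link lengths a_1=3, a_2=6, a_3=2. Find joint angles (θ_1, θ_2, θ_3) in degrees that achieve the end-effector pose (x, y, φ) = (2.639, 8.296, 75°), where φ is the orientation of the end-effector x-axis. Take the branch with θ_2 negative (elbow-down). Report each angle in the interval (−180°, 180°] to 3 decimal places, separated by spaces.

wrist centre = target − a_3·(cos φ, sin φ) = (2.1214, 6.3641)
cos θ_2 = (45.0026−3²−6²)/(2·3·6) = 0.0001; θ_2 = -89.9959° (elbow-down)
β = atan2(6.3641,2.1214) = 71.5652°; ψ = atan2(-6.0000,3.0004) = -63.4317°
θ_1 = β − ψ = 134.9969°
θ_3 = φ − θ_1 − θ_2 = 29.9990° (wrapped to (-180°,180°])

134.997 -89.996 29.999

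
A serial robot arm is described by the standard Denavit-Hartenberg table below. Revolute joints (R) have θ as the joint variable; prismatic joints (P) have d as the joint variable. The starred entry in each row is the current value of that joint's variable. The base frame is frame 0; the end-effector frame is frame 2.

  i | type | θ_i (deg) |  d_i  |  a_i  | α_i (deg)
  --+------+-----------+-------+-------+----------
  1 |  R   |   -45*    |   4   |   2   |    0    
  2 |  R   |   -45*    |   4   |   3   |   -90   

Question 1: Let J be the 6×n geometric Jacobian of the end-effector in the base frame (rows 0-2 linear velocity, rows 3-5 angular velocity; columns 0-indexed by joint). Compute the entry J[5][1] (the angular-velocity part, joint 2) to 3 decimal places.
1.000

axis z_1 = (0.0000,0.0000,1.0000); lever o_n−o_1 = (0.0000,-3.0000,4.0000)
cross product → J_v[:, 1] = (3.0000,0.0000,-0.0000)
J_ω[:, 1] = z_1
entry J[5][1] = 1.0000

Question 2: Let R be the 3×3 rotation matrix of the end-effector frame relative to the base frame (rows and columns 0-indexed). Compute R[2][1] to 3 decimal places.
-1.000

End-effector y-axis (col 1 of R) = (0.0000,0.0000,-1.0000)
R[2][1] = -1.0000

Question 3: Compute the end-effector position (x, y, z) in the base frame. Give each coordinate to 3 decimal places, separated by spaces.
1.414 -4.414 8.000

after link 1: o_1 = (1.4142, -1.4142, 4.0000)
after link 2: o_2 = (1.4142, -4.4142, 8.0000)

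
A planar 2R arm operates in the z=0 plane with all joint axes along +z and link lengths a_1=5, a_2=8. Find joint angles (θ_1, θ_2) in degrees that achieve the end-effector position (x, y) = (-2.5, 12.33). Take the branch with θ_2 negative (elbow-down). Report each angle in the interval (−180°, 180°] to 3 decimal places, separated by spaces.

120.003 -30.004

cos θ_2 = (158.2789−5²−8²)/(2·5·8) = 0.8660; θ_2 = -30.0045° (elbow-down)
β = atan2(12.3300,-2.5000) = 101.4618°; ψ = atan2(-4.0005,11.9279) = -18.5411°
θ_1 = β − ψ = 120.0029°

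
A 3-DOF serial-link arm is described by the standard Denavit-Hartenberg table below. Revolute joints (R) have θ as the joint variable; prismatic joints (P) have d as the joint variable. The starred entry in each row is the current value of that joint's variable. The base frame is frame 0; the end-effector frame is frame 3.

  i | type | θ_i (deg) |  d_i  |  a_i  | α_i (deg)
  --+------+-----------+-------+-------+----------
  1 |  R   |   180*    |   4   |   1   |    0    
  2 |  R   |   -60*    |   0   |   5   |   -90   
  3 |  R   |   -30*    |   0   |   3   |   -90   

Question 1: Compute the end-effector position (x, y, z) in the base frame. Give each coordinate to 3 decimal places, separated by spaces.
after link 1: o_1 = (-1.0000, 0.0000, 4.0000)
after link 2: o_2 = (-3.5000, 4.3301, 4.0000)
after link 3: o_3 = (-4.7990, 6.5801, 5.5000)

-4.799 6.580 5.500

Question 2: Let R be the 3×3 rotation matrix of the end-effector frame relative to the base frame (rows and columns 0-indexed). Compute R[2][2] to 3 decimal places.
End-effector z-axis (col 2 of R) = (-0.2500,0.4330,-0.8660)
R[2][2] = -0.8660

-0.866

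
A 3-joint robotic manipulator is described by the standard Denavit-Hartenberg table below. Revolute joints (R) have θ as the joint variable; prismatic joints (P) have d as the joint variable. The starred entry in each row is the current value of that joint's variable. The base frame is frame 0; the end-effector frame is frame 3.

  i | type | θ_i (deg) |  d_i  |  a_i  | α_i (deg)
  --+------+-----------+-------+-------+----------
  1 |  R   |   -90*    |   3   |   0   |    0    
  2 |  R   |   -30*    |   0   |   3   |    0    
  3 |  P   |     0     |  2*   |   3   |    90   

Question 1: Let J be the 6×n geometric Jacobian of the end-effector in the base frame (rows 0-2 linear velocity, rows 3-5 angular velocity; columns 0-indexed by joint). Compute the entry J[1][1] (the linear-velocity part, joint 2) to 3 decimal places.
-3.000

axis z_1 = (0.0000,0.0000,1.0000); lever o_n−o_1 = (-3.0000,-5.1962,2.0000)
cross product → J_v[:, 1] = (5.1962,-3.0000,0.0000)
J_ω[:, 1] = z_1
entry J[1][1] = -3.0000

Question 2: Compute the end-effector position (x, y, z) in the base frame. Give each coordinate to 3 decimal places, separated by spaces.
-3.000 -5.196 5.000

after link 1: o_1 = (0.0000, 0.0000, 3.0000)
after link 2: o_2 = (-1.5000, -2.5981, 3.0000)
after link 3: o_3 = (-3.0000, -5.1962, 5.0000)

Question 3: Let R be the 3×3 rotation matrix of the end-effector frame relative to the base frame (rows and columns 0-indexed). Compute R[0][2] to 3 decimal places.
-0.866

End-effector z-axis (col 2 of R) = (-0.8660,0.5000,0.0000)
R[0][2] = -0.8660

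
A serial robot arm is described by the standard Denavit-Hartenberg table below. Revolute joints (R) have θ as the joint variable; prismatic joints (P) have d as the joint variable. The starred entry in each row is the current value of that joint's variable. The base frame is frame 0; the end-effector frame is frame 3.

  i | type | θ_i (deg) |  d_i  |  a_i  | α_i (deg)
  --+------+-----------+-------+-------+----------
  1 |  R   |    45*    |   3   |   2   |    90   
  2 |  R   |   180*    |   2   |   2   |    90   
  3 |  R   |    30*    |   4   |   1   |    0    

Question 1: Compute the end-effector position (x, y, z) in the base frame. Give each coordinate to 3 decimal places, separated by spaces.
1.155 -2.380 7.000

after link 1: o_1 = (1.4142, 1.4142, 3.0000)
after link 2: o_2 = (1.4142, -1.4142, 3.0000)
after link 3: o_3 = (1.1554, -2.3801, 7.0000)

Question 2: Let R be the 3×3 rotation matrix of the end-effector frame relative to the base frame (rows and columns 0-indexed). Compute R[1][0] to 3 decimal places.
-0.966

End-effector x-axis (col 0 of R) = (-0.2588,-0.9659,0.0000)
R[1][0] = -0.9659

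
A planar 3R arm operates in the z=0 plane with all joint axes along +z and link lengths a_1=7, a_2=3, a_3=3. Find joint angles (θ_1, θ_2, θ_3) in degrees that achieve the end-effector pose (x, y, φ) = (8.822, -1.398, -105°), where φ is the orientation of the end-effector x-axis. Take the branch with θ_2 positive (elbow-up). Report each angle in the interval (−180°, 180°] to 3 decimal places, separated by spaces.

0.004 29.982 -134.985

wrist centre = target − a_3·(cos φ, sin φ) = (9.5985, 1.4998)
cos θ_2 = (94.3797−7²−3²)/(2·7·3) = 0.8662; θ_2 = 29.9819° (elbow-up)
β = atan2(1.4998,9.5985) = 8.8808°; ψ = atan2(1.4992,9.5986) = 8.8772°
θ_1 = β − ψ = 0.0036°
θ_3 = φ − θ_1 − θ_2 = -134.9854° (wrapped to (-180°,180°])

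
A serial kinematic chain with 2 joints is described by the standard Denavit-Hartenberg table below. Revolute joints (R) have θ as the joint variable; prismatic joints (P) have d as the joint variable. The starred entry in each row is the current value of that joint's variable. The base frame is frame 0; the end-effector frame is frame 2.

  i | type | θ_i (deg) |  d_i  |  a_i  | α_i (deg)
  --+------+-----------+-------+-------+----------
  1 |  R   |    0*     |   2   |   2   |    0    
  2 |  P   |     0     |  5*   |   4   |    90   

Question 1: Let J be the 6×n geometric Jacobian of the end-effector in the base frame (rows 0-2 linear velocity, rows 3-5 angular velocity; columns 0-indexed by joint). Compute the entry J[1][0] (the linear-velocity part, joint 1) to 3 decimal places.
axis z_0 = ẑ; lever o_n−o_0 = (6.0000,0.0000,7.0000)
cross product → J_v[:, 0] = (0.0000,6.0000,0.0000)
J_ω[:, 0] = z_0
entry J[1][0] = 6.0000

6.000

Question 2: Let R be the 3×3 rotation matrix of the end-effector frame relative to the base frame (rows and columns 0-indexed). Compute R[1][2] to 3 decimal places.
-1.000

End-effector z-axis (col 2 of R) = (0.0000,-1.0000,0.0000)
R[1][2] = -1.0000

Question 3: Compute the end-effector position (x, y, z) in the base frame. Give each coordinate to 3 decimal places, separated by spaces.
after link 1: o_1 = (2.0000, 0.0000, 2.0000)
after link 2: o_2 = (6.0000, 0.0000, 7.0000)

6.000 0.000 7.000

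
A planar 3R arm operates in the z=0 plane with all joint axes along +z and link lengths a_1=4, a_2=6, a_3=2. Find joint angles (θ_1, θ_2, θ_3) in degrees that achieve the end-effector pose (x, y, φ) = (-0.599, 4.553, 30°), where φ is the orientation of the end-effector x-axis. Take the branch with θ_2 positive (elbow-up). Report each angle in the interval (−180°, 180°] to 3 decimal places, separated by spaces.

29.993 135.002 -134.995

wrist centre = target − a_3·(cos φ, sin φ) = (-2.3311, 3.5530)
cos θ_2 = (18.0576−4²−6²)/(2·4·6) = -0.7071; θ_2 = 135.0021° (elbow-up)
β = atan2(3.5530,-2.3311) = 123.2681°; ψ = atan2(4.2425,-0.2428) = 93.2755°
θ_1 = β − ψ = 29.9926°
θ_3 = φ − θ_1 − θ_2 = -134.9947° (wrapped to (-180°,180°])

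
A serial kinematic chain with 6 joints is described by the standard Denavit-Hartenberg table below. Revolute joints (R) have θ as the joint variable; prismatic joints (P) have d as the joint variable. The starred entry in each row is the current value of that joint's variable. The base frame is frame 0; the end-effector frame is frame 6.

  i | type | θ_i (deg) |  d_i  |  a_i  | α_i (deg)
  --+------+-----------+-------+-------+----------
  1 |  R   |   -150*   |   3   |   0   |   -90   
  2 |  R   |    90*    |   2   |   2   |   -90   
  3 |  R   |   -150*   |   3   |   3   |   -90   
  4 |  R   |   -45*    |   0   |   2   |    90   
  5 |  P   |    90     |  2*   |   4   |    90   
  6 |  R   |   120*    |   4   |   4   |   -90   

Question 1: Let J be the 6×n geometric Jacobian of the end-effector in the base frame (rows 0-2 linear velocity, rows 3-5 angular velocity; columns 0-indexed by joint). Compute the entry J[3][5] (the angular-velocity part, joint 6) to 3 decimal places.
axis z_5 = (0.7891,0.0474,0.6124); lever o_n−o_5 = (3.7995,3.9749,1.3282)
cross product → J_v[:, 5] = (-2.3712,1.2786,2.9568)
J_ω[:, 5] = z_5
entry J[3][5] = 0.7891

0.789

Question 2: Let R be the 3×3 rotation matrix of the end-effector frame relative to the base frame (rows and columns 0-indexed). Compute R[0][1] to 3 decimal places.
-0.789

End-effector y-axis (col 1 of R) = (-0.7891,-0.0474,-0.6124)
R[0][1] = -0.7891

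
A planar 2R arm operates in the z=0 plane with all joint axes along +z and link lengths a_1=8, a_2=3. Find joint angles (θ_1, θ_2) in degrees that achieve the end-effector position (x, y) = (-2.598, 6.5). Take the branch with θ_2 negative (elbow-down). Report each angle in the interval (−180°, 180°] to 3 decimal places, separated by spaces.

133.573 -120.001

cos θ_2 = (48.9996−8²−3²)/(2·8·3) = -0.5000; θ_2 = -120.0005° (elbow-down)
β = atan2(6.5000,-2.5980) = 111.7862°; ψ = atan2(-2.5981,6.5000) = -21.7868°
θ_1 = β − ψ = 133.5730°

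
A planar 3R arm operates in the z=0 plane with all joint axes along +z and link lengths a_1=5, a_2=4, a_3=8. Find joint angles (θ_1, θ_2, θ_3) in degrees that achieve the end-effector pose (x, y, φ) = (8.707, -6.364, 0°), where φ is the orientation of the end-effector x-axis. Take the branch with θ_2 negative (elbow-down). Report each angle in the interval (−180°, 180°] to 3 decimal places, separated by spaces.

wrist centre = target − a_3·(cos φ, sin φ) = (0.7070, -6.3640)
cos θ_2 = (41.0003−5²−4²)/(2·5·4) = 0.0000; θ_2 = -89.9995° (elbow-down)
β = atan2(-6.3640,0.7070) = -83.6608°; ψ = atan2(-4.0000,5.0000) = -38.6596°
θ_1 = β − ψ = -45.0012°
θ_3 = φ − θ_1 − θ_2 = 135.0007° (wrapped to (-180°,180°])

-45.001 -90.000 135.001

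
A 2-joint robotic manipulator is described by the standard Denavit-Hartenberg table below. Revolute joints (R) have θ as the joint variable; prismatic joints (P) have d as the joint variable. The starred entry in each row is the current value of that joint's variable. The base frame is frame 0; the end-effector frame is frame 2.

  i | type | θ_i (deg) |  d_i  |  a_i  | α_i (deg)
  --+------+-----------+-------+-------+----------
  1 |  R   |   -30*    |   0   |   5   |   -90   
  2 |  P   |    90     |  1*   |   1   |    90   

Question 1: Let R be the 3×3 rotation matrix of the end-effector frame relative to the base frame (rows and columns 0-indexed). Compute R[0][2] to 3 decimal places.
0.866

End-effector z-axis (col 2 of R) = (0.8660,-0.5000,0.0000)
R[0][2] = 0.8660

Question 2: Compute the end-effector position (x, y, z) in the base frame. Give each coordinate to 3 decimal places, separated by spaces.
after link 1: o_1 = (4.3301, -2.5000, 0.0000)
after link 2: o_2 = (4.8301, -1.6340, -1.0000)

4.830 -1.634 -1.000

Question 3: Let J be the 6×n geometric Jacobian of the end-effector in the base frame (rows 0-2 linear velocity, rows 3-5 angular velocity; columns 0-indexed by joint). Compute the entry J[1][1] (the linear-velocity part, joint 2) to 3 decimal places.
prismatic axis z_1 = (0.5000,0.8660,0.0000)
J_v[:, 1] = z_1; J_ω[:, 1] = (0,0,0)
entry J[1][1] = 0.8660

0.866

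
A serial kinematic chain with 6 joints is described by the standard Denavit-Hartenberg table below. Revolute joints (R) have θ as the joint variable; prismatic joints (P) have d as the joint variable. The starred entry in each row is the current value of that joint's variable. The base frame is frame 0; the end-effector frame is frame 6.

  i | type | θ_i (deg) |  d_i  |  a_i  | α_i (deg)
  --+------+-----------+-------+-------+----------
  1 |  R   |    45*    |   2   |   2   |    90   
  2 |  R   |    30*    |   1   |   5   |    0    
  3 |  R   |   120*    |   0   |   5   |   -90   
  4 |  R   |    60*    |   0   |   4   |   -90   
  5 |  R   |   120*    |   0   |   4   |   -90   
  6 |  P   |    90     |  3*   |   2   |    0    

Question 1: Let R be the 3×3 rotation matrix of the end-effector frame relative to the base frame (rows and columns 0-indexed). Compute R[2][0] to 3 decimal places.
End-effector x-axis (col 0 of R) = (-0.1768,-0.8839,0.4330)
R[2][0] = 0.4330

0.433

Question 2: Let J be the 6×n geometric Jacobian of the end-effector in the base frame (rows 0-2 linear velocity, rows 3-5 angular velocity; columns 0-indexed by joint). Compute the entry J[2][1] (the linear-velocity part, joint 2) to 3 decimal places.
axis z_1 = (0.7071,-0.7071,0.0000); lever o_n−o_1 = (1.5973,-1.9636,7.4175)
cross product → J_v[:, 1] = (-5.2449,-5.2449,-0.2590)
J_ω[:, 1] = z_1
entry J[2][1] = -0.2590

-0.259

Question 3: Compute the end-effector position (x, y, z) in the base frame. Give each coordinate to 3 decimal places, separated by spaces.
3.012 -0.549 9.417

after link 1: o_1 = (1.4142, 1.4142, 2.0000)
after link 2: o_2 = (5.1832, 3.7690, 4.5000)
after link 3: o_3 = (2.1213, 0.7071, 7.0000)
after link 4: o_4 = (-1.5529, 1.9319, 8.0000)
after link 5: o_5 = (1.5089, 2.5442, 10.5000)
after link 6: o_6 = (3.0115, -0.5494, 9.4175)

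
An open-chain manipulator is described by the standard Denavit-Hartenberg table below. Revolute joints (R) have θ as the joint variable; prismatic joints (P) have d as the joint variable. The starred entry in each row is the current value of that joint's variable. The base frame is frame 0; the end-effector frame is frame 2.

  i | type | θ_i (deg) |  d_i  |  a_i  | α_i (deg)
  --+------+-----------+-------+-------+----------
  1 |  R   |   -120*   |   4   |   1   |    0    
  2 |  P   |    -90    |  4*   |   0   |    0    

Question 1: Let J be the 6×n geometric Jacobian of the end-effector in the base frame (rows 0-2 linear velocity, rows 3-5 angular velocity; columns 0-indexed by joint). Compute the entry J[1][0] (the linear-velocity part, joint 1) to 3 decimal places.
axis z_0 = ẑ; lever o_n−o_0 = (-0.5000,-0.8660,8.0000)
cross product → J_v[:, 0] = (0.8660,-0.5000,0.0000)
J_ω[:, 0] = z_0
entry J[1][0] = -0.5000

-0.500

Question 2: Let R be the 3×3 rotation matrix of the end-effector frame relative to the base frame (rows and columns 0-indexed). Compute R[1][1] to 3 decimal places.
End-effector y-axis (col 1 of R) = (-0.5000,-0.8660,0.0000)
R[1][1] = -0.8660

-0.866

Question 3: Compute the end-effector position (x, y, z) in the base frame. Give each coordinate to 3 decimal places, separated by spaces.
after link 1: o_1 = (-0.5000, -0.8660, 4.0000)
after link 2: o_2 = (-0.5000, -0.8660, 8.0000)

-0.500 -0.866 8.000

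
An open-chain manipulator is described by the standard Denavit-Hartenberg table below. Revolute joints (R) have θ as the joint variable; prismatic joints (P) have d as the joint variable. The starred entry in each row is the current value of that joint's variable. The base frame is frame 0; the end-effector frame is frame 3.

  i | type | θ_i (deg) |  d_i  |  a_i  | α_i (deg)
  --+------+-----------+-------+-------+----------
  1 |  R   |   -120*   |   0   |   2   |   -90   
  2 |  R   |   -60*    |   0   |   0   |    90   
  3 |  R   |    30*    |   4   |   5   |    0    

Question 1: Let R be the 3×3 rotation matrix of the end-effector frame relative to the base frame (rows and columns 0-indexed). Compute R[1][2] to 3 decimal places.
0.750

End-effector z-axis (col 2 of R) = (0.4330,0.7500,0.5000)
R[1][2] = 0.7500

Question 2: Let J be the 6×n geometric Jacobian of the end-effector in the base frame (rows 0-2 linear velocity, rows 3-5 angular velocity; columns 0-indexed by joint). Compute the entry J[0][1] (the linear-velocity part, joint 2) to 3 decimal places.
axis z_1 = (0.8660,-0.5000,0.0000); lever o_n−o_1 = (2.8146,-0.1250,5.7500)
cross product → J_v[:, 1] = (-2.8750,-4.9796,1.2990)
J_ω[:, 1] = z_1
entry J[0][1] = -2.8750

-2.875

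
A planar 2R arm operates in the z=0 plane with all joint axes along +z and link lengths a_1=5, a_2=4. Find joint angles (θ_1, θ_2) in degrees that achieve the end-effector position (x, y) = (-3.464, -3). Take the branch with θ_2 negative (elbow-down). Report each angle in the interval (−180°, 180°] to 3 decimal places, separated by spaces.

-89.999 -120.001

cos θ_2 = (20.9993−5²−4²)/(2·5·4) = -0.5000; θ_2 = -120.0012° (elbow-down)
β = atan2(-3.0000,-3.4640) = -139.1058°; ψ = atan2(-3.4641,2.9999) = -49.1069°
θ_1 = β − ψ = -89.9988°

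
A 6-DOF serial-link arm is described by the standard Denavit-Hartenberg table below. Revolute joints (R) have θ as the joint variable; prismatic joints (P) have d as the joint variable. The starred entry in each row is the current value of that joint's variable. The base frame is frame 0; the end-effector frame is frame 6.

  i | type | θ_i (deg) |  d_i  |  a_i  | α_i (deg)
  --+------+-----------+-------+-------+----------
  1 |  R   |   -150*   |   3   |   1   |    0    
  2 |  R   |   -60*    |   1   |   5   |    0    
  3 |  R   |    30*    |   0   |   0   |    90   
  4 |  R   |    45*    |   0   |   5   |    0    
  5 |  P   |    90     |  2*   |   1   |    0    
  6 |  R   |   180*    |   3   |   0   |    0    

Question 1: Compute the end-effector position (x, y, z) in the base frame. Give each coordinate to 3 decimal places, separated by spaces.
after link 1: o_1 = (-0.8660, -0.5000, 3.0000)
after link 2: o_2 = (-5.1962, 2.0000, 4.0000)
after link 3: o_3 = (-5.1962, 2.0000, 4.0000)
after link 4: o_4 = (-8.7317, 2.0000, 7.5355)
after link 5: o_5 = (-8.0246, 4.0000, 8.2426)
after link 6: o_6 = (-8.0246, 7.0000, 8.2426)

-8.025 7.000 8.243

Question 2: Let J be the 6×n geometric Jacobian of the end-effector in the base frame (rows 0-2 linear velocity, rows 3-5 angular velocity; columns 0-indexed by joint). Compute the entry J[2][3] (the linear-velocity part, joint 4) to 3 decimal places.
2.828

axis z_3 = (0.0000,1.0000,0.0000); lever o_n−o_3 = (-2.8284,5.0000,4.2426)
cross product → J_v[:, 3] = (4.2426,-0.0000,2.8284)
J_ω[:, 3] = z_3
entry J[2][3] = 2.8284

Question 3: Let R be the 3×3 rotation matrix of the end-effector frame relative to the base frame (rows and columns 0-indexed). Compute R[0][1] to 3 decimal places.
-0.707

End-effector y-axis (col 1 of R) = (-0.7071,-0.0000,0.7071)
R[0][1] = -0.7071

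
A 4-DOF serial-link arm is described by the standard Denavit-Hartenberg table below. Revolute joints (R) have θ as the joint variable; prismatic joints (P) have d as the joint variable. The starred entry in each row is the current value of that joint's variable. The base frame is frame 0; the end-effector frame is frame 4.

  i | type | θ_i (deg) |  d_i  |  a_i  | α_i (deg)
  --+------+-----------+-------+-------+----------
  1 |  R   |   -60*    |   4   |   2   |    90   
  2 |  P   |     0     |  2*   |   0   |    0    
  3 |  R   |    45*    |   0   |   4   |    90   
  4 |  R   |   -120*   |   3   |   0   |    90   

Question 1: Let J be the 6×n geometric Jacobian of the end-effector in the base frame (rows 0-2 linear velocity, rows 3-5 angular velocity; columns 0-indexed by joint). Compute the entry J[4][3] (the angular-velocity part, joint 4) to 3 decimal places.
-0.612

axis z_3 = (0.3536,-0.6124,-0.7071); lever o_n−o_3 = (1.0607,-1.8371,-2.1213)
cross product → J_v[:, 3] = (0.0000,0.0000,0.0000)
J_ω[:, 3] = z_3
entry J[4][3] = -0.6124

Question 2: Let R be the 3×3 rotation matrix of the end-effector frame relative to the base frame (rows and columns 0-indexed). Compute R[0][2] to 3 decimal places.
End-effector z-axis (col 2 of R) = (-0.7392,0.2803,-0.6124)
R[0][2] = -0.7392

-0.739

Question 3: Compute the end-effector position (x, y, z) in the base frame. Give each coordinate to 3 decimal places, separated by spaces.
1.743 -7.019 4.707

after link 1: o_1 = (1.0000, -1.7321, 4.0000)
after link 2: o_2 = (-0.7321, -2.7321, 4.0000)
after link 3: o_3 = (0.6822, -5.1815, 6.8284)
after link 4: o_4 = (1.7428, -7.0187, 4.7071)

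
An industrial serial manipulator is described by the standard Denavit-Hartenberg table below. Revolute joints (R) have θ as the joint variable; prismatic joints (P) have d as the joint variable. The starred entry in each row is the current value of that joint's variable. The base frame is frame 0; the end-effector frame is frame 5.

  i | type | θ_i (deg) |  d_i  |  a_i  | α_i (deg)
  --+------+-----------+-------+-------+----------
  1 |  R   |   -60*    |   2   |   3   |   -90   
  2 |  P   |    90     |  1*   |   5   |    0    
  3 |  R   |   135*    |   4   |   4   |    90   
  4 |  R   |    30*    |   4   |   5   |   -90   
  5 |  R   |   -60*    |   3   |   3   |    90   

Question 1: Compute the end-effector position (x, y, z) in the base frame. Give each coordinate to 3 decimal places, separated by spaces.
5.688 11.845 -1.917

after link 1: o_1 = (1.5000, -2.5981, 2.0000)
after link 2: o_2 = (2.3660, -2.0981, -3.0000)
after link 3: o_3 = (4.4159, 2.3514, -0.1716)
after link 4: o_4 = (3.6358, 8.7026, 0.0619)
after link 5: o_5 = (5.6878, 11.8445, -1.9174)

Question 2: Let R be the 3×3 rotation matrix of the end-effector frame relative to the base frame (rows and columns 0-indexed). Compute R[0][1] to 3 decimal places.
0.927

End-effector y-axis (col 1 of R) = (0.9268,0.1268,-0.3536)
R[0][1] = 0.9268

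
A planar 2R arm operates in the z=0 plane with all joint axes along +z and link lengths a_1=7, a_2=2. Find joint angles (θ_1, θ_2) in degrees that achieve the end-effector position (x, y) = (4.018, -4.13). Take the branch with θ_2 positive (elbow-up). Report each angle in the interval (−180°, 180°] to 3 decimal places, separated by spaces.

-59.995 134.999

cos θ_2 = (33.2012−7²−2²)/(2·7·2) = -0.7071; θ_2 = 134.9994° (elbow-up)
β = atan2(-4.1300,4.0180) = -45.7875°; ψ = atan2(1.4142,5.5858) = 14.2077°
θ_1 = β − ψ = -59.9953°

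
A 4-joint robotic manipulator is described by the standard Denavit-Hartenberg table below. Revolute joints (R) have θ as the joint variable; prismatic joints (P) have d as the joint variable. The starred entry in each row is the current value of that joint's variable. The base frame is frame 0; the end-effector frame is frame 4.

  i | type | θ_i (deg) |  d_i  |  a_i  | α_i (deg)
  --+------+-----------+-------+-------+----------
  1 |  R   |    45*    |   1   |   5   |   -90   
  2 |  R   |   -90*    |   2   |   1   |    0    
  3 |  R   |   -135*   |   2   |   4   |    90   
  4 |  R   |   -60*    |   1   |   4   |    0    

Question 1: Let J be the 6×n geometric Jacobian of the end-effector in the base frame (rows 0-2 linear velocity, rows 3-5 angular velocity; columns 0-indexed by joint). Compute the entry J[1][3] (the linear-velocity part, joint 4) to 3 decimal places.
-0.318

axis z_3 = (0.5000,0.5000,-0.7071); lever o_n−o_3 = (1.9495,-2.9495,-2.1213)
cross product → J_v[:, 3] = (-3.1463,-0.3178,-2.4495)
J_ω[:, 3] = z_3
entry J[1][3] = -0.3178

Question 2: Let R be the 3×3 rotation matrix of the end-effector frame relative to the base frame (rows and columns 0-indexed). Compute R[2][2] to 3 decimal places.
-0.707

End-effector z-axis (col 2 of R) = (0.5000,0.5000,-0.7071)
R[2][2] = -0.7071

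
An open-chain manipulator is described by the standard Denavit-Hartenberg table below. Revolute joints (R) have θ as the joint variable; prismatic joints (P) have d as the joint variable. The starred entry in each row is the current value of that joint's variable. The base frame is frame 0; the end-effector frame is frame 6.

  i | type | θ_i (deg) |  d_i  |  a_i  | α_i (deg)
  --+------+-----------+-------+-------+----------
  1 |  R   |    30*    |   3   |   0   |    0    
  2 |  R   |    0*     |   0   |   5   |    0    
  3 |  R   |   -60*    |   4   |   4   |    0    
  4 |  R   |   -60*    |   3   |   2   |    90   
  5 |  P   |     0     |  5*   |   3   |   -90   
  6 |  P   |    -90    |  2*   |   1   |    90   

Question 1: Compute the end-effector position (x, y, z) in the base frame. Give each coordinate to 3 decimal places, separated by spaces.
after link 1: o_1 = (0.0000, 0.0000, 3.0000)
after link 2: o_2 = (4.3301, 2.5000, 3.0000)
after link 3: o_3 = (7.7942, 0.5000, 7.0000)
after link 4: o_4 = (7.7942, -1.5000, 10.0000)
after link 5: o_5 = (2.7942, -4.5000, 10.0000)
after link 6: o_6 = (1.7942, -4.5000, 12.0000)

1.794 -4.500 12.000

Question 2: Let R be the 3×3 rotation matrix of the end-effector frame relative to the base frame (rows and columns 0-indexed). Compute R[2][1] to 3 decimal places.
End-effector y-axis (col 1 of R) = (0.0000,-0.0000,1.0000)
R[2][1] = 1.0000

1.000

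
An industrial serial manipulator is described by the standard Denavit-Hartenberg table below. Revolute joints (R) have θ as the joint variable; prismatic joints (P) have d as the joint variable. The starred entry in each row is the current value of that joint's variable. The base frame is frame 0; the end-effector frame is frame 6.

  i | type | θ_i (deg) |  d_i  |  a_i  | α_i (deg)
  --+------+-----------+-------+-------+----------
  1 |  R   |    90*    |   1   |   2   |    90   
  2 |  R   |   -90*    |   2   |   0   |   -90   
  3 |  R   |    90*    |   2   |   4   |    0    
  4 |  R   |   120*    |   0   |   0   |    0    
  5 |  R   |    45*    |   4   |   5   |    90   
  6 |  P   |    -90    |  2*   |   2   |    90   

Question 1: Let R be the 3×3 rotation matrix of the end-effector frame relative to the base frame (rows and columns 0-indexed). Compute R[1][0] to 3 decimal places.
-1.000

End-effector x-axis (col 0 of R) = (-0.0000,-1.0000,0.0000)
R[1][0] = -1.0000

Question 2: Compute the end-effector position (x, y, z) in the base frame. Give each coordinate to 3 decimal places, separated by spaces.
2.312 6.000 4.226

after link 1: o_1 = (0.0000, 2.0000, 1.0000)
after link 2: o_2 = (2.0000, 2.0000, 1.0000)
after link 3: o_3 = (-2.0000, 4.0000, 1.0000)
after link 4: o_4 = (-2.0000, 4.0000, 1.0000)
after link 5: o_5 = (2.8296, 8.0000, 2.2941)
after link 6: o_6 = (2.3120, 6.0000, 4.2259)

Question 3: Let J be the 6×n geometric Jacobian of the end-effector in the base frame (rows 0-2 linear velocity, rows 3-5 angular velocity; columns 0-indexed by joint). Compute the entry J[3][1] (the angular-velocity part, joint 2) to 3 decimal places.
axis z_1 = (1.0000,-0.0000,0.0000); lever o_n−o_1 = (2.3120,4.0000,3.2259)
cross product → J_v[:, 1] = (-0.0000,-3.2259,4.0000)
J_ω[:, 1] = z_1
entry J[3][1] = 1.0000

1.000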